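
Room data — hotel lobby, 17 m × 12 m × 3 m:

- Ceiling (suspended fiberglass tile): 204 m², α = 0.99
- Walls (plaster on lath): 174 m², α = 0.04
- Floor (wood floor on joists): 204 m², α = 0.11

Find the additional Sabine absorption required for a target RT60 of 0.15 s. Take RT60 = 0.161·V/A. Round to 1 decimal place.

425.5 sabins

Equivalent absorption area: A₁ = 204*0.99 + 174*0.04 + 204*0.11 = 231.360 m².
For T = 0.15 s, need A₂ = 0.161·V/T = 0.161·612/0.15 = 656.880 sabins.
Additional absorption ΔA = 656.880 − 231.360 = 425.5 sabins.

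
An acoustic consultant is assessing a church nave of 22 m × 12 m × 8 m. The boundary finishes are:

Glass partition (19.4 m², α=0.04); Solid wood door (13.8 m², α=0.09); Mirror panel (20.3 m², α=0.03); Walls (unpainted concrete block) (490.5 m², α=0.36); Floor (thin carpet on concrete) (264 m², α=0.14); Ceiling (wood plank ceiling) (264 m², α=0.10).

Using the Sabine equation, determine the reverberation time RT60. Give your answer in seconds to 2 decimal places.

1.40 sec

A = Σ Sᵢαᵢ = 19.4*0.04 + 13.8*0.09 + 20.3*0.03 + 490.5*0.36 + 264*0.14 + 264*0.10 = 242.567 sabins.
V = 22·12·8 = 2112 m³.
RT60 = 0.161 · V / A = 0.161 × 2112 / 242.567 = 1.40 s.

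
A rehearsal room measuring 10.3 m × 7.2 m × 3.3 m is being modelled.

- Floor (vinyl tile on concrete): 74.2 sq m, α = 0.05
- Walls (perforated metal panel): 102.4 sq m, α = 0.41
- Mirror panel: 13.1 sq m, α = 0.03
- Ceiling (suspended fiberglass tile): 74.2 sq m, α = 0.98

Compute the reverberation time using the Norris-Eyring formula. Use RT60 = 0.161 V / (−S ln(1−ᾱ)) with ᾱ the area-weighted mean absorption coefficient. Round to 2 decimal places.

0.25 seconds

S = Σ Sᵢ = 263.9 sq m.
Σ(Sᵢαᵢ) = 74.2·0.05 + 102.4·0.41 + 13.1·0.03 + 74.2·0.98 = 118.803.
Mean coefficient ᾱ = A/S = 0.4502.
Eyring denominator: −S ln(1−ᾱ) = 157.865.
V = 10.3 × 7.2 × 3.3 = 244.728 m³.
T = 0.161·V/[−S·ln(1−ᾱ)] = 0.161·244.728/157.865 = 0.25 s.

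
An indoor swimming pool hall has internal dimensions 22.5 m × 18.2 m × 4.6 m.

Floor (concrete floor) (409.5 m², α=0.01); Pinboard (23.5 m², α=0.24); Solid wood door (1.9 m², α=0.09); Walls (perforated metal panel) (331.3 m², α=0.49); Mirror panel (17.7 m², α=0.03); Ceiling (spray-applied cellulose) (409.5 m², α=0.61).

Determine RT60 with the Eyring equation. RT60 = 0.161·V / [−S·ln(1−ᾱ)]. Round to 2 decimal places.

0.58 s

S = Σ Sᵢ = 1193.4 m².
Σ(Sᵢαᵢ) = 409.5·0.01 + 23.5·0.24 + 1.9·0.09 + 331.3·0.49 + 17.7·0.03 + 409.5·0.61 = 422.569.
Mean coefficient ᾱ = A/S = 0.3541.
−S·ln(1−ᾱ) = −1193.4 × ln(1 − 0.3541) = 521.648.
V = 22.5 × 18.2 × 4.6 = 1883.7 m³.
RT60 = 0.161 × 1883.7 / 521.648 = 0.58 s.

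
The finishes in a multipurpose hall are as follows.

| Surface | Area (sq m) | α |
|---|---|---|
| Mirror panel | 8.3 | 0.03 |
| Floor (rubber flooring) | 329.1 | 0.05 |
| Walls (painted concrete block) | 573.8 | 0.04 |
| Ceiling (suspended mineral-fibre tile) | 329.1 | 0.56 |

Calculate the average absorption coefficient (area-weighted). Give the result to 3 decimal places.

0.181

Total surface area S = 1240.3 sq m.
A = 8.3*0.03 + 329.1*0.05 + 573.8*0.04 + 329.1*0.56 = 223.952 sabins.
ᾱ = A/S = 0.181.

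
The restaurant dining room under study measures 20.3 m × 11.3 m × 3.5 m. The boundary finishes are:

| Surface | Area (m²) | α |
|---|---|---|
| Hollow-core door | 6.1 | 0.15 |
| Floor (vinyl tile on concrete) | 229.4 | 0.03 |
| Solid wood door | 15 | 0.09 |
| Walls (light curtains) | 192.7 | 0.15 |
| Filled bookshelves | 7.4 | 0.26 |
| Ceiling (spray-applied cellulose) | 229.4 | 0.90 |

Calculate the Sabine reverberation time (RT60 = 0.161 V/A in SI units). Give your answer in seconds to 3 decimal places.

Equivalent absorption area: A = 6.1*0.15 + 229.4*0.03 + 15*0.09 + 192.7*0.15 + 7.4*0.26 + 229.4*0.90 = 246.436 m².
Room volume: 802.865 m³.
T = 0.161 V/A = 0.161·802.865/246.436 = 0.525 s.

0.525 s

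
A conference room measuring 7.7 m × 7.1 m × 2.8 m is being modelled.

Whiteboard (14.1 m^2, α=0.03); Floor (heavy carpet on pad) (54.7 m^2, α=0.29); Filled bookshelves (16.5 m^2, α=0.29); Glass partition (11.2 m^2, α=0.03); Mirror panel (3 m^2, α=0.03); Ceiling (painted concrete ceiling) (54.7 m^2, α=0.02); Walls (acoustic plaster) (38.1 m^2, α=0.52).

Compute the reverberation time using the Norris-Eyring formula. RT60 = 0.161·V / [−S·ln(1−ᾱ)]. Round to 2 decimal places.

S = Σ Sᵢ = 192.3 m^2.
Absorption A = 14.1·0.03 + 54.7·0.29 + 16.5·0.29 + 11.2·0.03 + 3·0.03 + 54.7·0.02 + 38.1·0.52 = 42.403 sabins.
Mean coefficient ᾱ = A/S = 0.2205.
Eyring denominator: −S ln(1−ᾱ) = 47.902.
V = 7.7 × 7.1 × 2.8 = 153.076 m³.
T = 0.161·V/[−S·ln(1−ᾱ)] = 0.161·153.076/47.902 = 0.51 s.

0.51 sec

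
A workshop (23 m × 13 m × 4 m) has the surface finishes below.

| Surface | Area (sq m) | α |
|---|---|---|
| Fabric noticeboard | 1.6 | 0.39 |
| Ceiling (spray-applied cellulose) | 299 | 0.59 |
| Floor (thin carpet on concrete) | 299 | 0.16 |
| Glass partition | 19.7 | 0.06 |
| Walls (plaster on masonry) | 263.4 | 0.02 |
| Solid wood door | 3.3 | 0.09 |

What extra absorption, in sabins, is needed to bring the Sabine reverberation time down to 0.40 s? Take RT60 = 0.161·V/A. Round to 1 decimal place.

249.8 sabins

Equivalent absorption area: A₁ = 1.6×0.39 + 299×0.59 + 299×0.16 + 19.7×0.06 + 263.4×0.02 + 3.3×0.09 = 231.621 sq m.
V = 1196 m³. Required absorption A₂ = 0.161 × 1196 / 0.40 = 481.390 sabins.
ΔA = A₂ − A₁ = 481.390 − 231.621 = 249.8 sabins.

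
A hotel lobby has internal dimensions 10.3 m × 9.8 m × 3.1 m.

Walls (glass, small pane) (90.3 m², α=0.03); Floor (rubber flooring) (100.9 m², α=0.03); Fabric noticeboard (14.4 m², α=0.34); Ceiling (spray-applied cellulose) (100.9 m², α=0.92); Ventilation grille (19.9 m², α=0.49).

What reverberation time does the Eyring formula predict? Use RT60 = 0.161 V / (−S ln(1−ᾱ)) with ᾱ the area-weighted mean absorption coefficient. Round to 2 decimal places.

0.36 s

S = Σ Sᵢ = 326.4 m².
Σ(Sᵢαᵢ) = 90.3×0.03 + 100.9×0.03 + 14.4×0.34 + 100.9×0.92 + 19.9×0.49 = 113.211.
ᾱ = 113.211 / 326.4 = 0.3468.
Eyring denominator: −S ln(1−ᾱ) = 139.005.
V = 10.3 × 9.8 × 3.1 = 312.914 m³.
T = 0.161·V/[−S·ln(1−ᾱ)] = 0.161·312.914/139.005 = 0.36 s.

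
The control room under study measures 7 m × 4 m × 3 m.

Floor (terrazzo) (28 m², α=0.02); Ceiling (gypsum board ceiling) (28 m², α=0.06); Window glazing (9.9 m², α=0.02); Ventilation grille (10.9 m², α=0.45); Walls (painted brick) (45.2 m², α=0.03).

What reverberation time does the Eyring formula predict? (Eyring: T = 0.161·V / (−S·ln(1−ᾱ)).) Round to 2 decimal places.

Total surface area S = 28 + 28 + 9.9 + 10.9 + 45.2 = 122.0 m².
Absorption A = 28·0.02 + 28·0.06 + 9.9·0.02 + 10.9·0.45 + 45.2·0.03 = 8.699 sabins.
Mean coefficient ᾱ = A/S = 0.0713.
−S·ln(1−ᾱ) = −122.0 × ln(1 − 0.0713) = 9.024.
V = 7 × 4 × 3 = 84 m³.
T = 0.161·V/[−S·ln(1−ᾱ)] = 0.161·84/9.024 = 1.50 s.

1.50 seconds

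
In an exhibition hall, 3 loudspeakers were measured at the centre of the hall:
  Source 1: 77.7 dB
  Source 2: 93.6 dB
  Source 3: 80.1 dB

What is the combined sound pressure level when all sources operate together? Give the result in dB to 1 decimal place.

93.9 dB

Converting to relative power and adding: 10^(77.7/10) + 10^(93.6/10) + 10^(80.1/10) = 2.452e+09.
L_total = 10·log₁₀(2.452e+09) = 93.9 dB.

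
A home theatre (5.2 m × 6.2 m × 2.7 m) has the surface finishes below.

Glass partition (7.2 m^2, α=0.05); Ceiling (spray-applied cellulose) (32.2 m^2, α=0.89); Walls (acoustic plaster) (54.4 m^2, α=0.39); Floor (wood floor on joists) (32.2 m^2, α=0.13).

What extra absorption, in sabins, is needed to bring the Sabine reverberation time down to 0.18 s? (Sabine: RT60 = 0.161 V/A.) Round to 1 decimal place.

Summing Sᵢαᵢ: 0.360 + 28.658 + 21.216 + 4.186 → A₁ = 54.420 sabins.
For T = 0.18 s, need A₂ = 0.161·V/T = 0.161·87.048/0.18 = 77.860 sabins.
Additional absorption ΔA = 77.860 − 54.420 = 23.4 sabins.

23.4 sabins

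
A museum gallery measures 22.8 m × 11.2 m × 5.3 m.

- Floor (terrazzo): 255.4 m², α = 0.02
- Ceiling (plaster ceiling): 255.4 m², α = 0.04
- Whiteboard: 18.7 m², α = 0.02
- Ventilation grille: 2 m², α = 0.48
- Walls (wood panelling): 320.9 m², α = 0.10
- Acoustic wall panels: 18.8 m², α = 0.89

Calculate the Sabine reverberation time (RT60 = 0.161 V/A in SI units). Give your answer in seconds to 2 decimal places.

Total absorption A = 255.4·0.02 + 255.4·0.04 + 18.7·0.02 + 2·0.48 + 320.9·0.10 + 18.8·0.89
  = 5.108 + 10.216 + 0.374 + 0.960 + 32.090 + 16.732 = 65.480 m² sabins.
Room volume: 1353.408 m³.
Sabine: RT60 = 0.161 × 1353.408 / 65.480 = 3.33 s.

3.33 s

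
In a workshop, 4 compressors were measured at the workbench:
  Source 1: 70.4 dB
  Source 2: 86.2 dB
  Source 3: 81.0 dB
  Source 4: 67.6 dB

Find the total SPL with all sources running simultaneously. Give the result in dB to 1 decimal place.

Converting to relative power and adding: 10^(70.4/10) + 10^(86.2/10) + 10^(81.0/10) + 10^(67.6/10) = 5.595e+08.
L_total = 10·log₁₀(5.595e+08) = 87.5 dB.

87.5 dB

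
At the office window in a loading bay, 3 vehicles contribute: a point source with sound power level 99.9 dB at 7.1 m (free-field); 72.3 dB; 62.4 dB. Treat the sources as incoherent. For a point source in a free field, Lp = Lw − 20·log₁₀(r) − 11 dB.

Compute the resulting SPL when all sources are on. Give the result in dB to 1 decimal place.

75.3 dB

Source at 7.1 m: Lp = 99.9 − 20·log₁₀(7.1) − 11 = 71.9 dB.
Converting to relative power and adding: 10^(71.9/10) + 10^(72.3/10) + 10^(62.4/10) = 3.421e+07.
L_total = 10·log₁₀(3.421e+07) = 75.3 dB.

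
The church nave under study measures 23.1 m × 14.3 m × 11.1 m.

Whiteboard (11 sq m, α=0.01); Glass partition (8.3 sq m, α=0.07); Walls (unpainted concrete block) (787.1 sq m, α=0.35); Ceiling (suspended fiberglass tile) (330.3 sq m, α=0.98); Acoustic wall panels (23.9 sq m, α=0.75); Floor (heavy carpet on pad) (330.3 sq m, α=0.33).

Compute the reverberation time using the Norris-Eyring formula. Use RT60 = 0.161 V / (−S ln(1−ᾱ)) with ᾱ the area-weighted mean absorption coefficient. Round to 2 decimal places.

0.59 seconds

S = Σ Sᵢ = 1490.9 sq m.
Σ(Sᵢαᵢ) = 11·0.01 + 8.3·0.07 + 787.1·0.35 + 330.3·0.98 + 23.9·0.75 + 330.3·0.33 = 726.794.
ᾱ = 726.794 / 1490.9 = 0.4875.
Eyring denominator: −S ln(1−ᾱ) = 996.599.
V = 23.1 × 14.3 × 11.1 = 3666.663 m³.
RT60 = 0.161 × 3666.663 / 996.599 = 0.59 s.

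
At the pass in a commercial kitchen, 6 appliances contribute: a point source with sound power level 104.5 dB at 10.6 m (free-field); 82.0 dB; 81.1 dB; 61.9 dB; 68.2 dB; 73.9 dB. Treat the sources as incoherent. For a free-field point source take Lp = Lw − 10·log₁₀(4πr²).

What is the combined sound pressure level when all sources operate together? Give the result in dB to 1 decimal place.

85.3 dB

Source at 10.6 m: Lp = 104.5 − 10·log₁₀(4π·10.6²) = 104.5 − 10·log₁₀(1411.957) = 73.0 dB.
Converting to relative power and adding: 10^(73.0/10) + 10^(82.0/10) + 10^(81.1/10) + 10^(61.9/10) + 10^(68.2/10) + 10^(73.9/10) = 3.4e+08.
L_total = 10·log₁₀(3.4e+08) = 85.3 dB.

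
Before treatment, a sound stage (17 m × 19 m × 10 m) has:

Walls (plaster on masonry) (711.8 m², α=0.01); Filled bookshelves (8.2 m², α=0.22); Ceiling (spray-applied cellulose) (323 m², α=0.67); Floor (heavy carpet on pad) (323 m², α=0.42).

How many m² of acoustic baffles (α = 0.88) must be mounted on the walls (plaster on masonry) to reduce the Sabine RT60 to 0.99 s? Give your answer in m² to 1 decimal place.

188.8

Total absorption A₁ = 711.8×0.01 + 8.2×0.22 + 323×0.67 + 323×0.42
  = 7.118 + 1.804 + 216.410 + 135.660 = 360.992 m² sabins.
V = 3230 m³. Target absorption A₂ = 0.161 × 3230 / 0.99 = 525.283 sabins.
Absorption to add: 525.283 − 360.992 = 164.291 sabins.
Each m² of panel replacing the walls (plaster on masonry) adds (0.88 − 0.01) = 0.87 sabins.
Panel area = 164.291 / 0.87 = 188.8 m².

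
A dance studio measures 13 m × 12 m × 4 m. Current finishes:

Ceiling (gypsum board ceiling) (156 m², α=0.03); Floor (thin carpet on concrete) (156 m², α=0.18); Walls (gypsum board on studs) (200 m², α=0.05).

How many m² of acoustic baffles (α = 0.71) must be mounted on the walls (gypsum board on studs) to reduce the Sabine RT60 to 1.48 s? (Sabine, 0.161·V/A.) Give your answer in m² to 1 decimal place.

38.1

Equivalent absorption area: A₁ = 156×0.03 + 156×0.18 + 200×0.05 = 42.760 m².
V = 624 m³. Target absorption A₂ = 0.161 × 624 / 1.48 = 67.881 sabins.
ΔA needed = 67.881 − 42.760 = 25.121 sabins.
Net gain per m²: Δα = 0.71 − 0.05 = 0.66.
Area = ΔA/Δα = 25.121/0.66 = 38.1 m².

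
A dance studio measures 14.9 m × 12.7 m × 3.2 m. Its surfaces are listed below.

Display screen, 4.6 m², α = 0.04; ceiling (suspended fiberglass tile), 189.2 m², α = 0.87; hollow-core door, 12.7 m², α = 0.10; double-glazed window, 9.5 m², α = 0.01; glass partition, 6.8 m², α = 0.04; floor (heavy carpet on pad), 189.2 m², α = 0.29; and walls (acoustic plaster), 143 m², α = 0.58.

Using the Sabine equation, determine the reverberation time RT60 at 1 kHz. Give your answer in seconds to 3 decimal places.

0.320 s

A = Σ Sᵢαᵢ = 4.6·0.04 + 189.2·0.87 + 12.7·0.10 + 9.5·0.01 + 6.8·0.04 + 189.2·0.29 + 143·0.58 = 304.233 sabins.
Volume V = 14.9 × 12.7 × 3.2 = 605.536 m³.
Sabine: RT60 = 0.161 × 605.536 / 304.233 = 0.320 s.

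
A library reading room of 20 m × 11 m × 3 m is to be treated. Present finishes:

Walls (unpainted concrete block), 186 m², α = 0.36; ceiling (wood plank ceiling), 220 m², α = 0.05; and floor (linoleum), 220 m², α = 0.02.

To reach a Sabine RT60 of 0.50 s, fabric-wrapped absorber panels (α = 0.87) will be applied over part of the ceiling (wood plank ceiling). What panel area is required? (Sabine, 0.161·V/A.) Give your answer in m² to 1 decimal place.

158.7

Equivalent absorption area: A₁ = 186×0.36 + 220×0.05 + 220×0.02 = 82.360 m².
Required A₂ = 0.161·660/0.50 = 212.520 sabins.
ΔA needed = 212.520 − 82.360 = 130.160 sabins.
Net gain per m²: Δα = 0.87 − 0.05 = 0.82.
Panel area = 130.160 / 0.82 = 158.7 m².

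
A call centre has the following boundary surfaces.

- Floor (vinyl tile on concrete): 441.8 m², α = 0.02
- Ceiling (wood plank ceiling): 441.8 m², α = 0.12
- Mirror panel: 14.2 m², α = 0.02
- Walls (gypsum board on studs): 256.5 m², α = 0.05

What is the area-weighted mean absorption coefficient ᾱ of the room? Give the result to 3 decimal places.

Total surface area S = 1154.3 m².
Weighted sum Σ Sα = 74.961.
ᾱ = 74.961 / 1154.3 = 0.065.

0.065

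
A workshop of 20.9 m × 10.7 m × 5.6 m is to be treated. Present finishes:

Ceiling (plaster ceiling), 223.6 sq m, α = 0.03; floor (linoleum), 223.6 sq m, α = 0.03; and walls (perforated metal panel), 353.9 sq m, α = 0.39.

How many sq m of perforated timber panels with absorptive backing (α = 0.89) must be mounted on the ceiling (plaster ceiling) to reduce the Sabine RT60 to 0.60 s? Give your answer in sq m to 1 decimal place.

214.7

Summing Sᵢαᵢ: 6.708 + 6.708 + 138.021 → A₁ = 151.437 sabins.
Required A₂ = 0.161·1252.328/0.60 = 336.041 sabins.
Absorption to add: 336.041 − 151.437 = 184.604 sabins.
Net gain per sq m: Δα = 0.89 − 0.03 = 0.86.
Area = ΔA/Δα = 184.604/0.86 = 214.7 sq m.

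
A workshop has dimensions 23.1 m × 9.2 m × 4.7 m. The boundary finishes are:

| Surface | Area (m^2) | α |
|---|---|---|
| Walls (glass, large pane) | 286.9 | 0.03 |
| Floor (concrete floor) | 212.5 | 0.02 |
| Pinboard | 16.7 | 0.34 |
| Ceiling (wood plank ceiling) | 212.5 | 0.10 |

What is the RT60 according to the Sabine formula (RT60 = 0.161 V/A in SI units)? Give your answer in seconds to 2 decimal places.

4.04 s

Total absorption A = 286.9·0.03 + 212.5·0.02 + 16.7·0.34 + 212.5·0.10
  = 8.607 + 4.250 + 5.678 + 21.250 = 39.785 m^2 sabins.
Volume V = 23.1 × 9.2 × 4.7 = 998.844 m³.
RT60 = 0.161 · V / A = 0.161 × 998.844 / 39.785 = 4.04 s.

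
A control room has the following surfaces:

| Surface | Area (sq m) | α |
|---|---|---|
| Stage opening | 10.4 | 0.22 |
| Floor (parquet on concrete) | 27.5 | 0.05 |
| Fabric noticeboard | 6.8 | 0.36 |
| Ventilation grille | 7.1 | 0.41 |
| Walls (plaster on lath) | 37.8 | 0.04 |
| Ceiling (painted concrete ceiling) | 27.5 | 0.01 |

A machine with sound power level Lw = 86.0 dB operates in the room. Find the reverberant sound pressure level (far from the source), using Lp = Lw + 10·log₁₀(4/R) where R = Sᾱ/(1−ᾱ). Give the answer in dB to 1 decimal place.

81.3 dB

Σ(Sᵢαᵢ) = 10.4×0.22 + 27.5×0.05 + 6.8×0.36 + 7.1×0.41 + 37.8×0.04 + 27.5×0.01 = 10.809; total area S = 117.1 sq m.
ᾱ = 0.0923, so room constant R = A/(1−ᾱ) = 11.908 sq m.
Lp = Lw + 10 log₁₀(4/R) = 86.0 -4.74 = 81.3 dB.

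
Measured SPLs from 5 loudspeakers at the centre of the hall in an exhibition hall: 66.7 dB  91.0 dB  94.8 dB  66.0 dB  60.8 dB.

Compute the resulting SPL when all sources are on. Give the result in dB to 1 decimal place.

96.3 dB

Σ 10^(Lᵢ/10) = 4.289e+09.
L_total = 10·log₁₀(4.289e+09) = 96.3 dB.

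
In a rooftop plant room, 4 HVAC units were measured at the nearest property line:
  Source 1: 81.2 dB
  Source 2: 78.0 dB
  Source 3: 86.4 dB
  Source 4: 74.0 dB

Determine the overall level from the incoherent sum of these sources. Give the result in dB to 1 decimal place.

Sum in the linear (power) domain: Σ 10^(Lᵢ/10) = 10^(81.2/10) + 10^(78.0/10) + 10^(86.4/10) + 10^(74.0/10) = 6.566e+08.
L_total = 10·log₁₀(6.566e+08) = 88.2 dB.

88.2 dB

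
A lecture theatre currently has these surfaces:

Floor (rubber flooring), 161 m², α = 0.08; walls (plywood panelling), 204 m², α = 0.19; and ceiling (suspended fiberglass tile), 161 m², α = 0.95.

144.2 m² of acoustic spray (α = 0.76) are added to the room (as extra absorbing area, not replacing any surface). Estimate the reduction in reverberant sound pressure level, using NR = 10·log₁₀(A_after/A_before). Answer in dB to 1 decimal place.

Equivalent absorption area: A_before = 161*0.08 + 204*0.19 + 161*0.95 = 204.590 m².
Added absorption = 144.2 × 0.76 = 109.592 sabins.
New total A_after = 314.182 sabins.
NR = 10·log₁₀(314.182/204.590) = 1.9 dB.

1.9 dB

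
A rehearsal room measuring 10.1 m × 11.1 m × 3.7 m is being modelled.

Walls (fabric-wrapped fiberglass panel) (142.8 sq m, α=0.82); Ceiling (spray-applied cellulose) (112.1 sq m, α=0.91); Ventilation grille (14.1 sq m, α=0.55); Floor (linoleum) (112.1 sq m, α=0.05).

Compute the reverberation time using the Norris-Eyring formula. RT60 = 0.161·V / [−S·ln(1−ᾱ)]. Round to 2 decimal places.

0.19 s

Total surface area S = 142.8 + 112.1 + 14.1 + 112.1 = 381.1 sq m.
Σ(Sᵢαᵢ) = 142.8×0.82 + 112.1×0.91 + 14.1×0.55 + 112.1×0.05 = 232.467.
Mean coefficient ᾱ = A/S = 0.6100.
Eyring denominator: −S ln(1−ᾱ) = 358.847.
V = 10.1 × 11.1 × 3.7 = 414.807 m³.
RT60 = 0.161 × 414.807 / 358.847 = 0.19 s.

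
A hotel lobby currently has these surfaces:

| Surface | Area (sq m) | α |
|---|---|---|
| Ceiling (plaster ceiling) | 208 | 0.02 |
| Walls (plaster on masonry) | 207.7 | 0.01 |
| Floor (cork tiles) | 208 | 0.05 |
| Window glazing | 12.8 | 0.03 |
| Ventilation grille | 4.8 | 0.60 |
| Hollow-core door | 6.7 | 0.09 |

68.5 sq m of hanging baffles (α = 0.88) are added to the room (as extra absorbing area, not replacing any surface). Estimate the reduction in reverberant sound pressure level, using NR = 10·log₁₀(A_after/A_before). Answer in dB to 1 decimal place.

6.0 dB

A_before = Σ Sᵢαᵢ = 208·0.02 + 207.7·0.01 + 208·0.05 + 12.8·0.03 + 4.8·0.60 + 6.7·0.09 = 20.504 sabins.
Treatment contributes 68.5·0.88 = 60.280 sabins.
New total A_after = 80.784 sabins.
Reduction = 10 log₁₀(A_after/A_before) = 10 log₁₀(3.9399) = 6.0 dB.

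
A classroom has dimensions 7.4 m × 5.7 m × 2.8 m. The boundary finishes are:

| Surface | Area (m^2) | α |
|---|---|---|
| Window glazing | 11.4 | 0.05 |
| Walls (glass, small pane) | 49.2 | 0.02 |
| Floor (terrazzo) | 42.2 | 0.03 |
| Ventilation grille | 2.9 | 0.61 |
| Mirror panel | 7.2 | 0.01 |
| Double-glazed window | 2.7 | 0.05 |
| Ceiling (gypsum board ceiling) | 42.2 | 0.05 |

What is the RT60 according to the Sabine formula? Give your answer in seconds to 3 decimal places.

Summing Sᵢαᵢ: 0.570 + 0.984 + 1.266 + 1.769 + 0.072 + 0.135 + 2.110 → A = 6.906 sabins.
Volume V = 7.4 × 5.7 × 2.8 = 118.104 m³.
Sabine: RT60 = 0.161 × 118.104 / 6.906 = 2.753 s.

2.753 s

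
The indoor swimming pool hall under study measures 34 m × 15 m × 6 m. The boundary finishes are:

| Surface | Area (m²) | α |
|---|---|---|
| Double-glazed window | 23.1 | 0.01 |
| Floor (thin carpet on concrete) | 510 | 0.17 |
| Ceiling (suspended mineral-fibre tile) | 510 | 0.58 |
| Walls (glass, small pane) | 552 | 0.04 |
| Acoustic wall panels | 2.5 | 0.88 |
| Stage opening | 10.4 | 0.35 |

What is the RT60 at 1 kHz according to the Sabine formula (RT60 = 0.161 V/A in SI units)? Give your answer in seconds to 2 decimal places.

Summing Sᵢαᵢ: 0.231 + 86.700 + 295.800 + 22.080 + 2.200 + 3.640 → A = 410.651 sabins.
V = 34·15·6 = 3060 m³.
T = 0.161 V/A = 0.161·3060/410.651 = 1.20 s.

1.20 s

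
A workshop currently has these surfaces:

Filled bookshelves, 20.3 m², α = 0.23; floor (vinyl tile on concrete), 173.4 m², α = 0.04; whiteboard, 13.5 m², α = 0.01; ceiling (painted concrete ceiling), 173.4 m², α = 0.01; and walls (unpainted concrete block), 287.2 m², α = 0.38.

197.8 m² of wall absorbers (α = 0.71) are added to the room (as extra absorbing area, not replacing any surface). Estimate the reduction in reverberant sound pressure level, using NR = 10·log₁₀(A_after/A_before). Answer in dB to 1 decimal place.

A_before = Σ Sᵢαᵢ = 20.3×0.23 + 173.4×0.04 + 13.5×0.01 + 173.4×0.01 + 287.2×0.38 = 122.610 sabins.
Added absorption = 197.8 × 0.71 = 140.438 sabins.
New total A_after = 263.048 sabins.
Reduction = 10 log₁₀(A_after/A_before) = 10 log₁₀(2.1454) = 3.3 dB.

3.3 dB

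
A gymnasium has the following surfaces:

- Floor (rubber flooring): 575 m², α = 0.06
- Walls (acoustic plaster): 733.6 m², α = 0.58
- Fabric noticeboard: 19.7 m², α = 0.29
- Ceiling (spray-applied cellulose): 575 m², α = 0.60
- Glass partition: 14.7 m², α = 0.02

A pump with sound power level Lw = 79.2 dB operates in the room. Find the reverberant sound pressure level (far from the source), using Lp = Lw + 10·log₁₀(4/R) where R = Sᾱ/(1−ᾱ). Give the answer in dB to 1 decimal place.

53.7 dB

Σ(Sᵢαᵢ) = 575×0.06 + 733.6×0.58 + 19.7×0.29 + 575×0.60 + 14.7×0.02 = 810.995; total area S = 1918.0 m².
ᾱ = 810.995/1918.0 = 0.4228; R = Sᾱ/(1−ᾱ) = 810.995/(1−0.4228) = 1405.050 m².
Lp = Lw + 10 log₁₀(4/R) = 79.2 -25.46 = 53.7 dB.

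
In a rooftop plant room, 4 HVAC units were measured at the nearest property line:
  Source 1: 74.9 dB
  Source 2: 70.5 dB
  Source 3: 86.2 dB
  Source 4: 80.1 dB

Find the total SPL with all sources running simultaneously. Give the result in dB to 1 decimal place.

87.5 dB

Sum in the linear (power) domain: Σ 10^(Lᵢ/10) = 10^(74.9/10) + 10^(70.5/10) + 10^(86.2/10) + 10^(80.1/10) = 5.613e+08.
Combined level = 10 log₁₀(5.613e+08) = 87.5 dB.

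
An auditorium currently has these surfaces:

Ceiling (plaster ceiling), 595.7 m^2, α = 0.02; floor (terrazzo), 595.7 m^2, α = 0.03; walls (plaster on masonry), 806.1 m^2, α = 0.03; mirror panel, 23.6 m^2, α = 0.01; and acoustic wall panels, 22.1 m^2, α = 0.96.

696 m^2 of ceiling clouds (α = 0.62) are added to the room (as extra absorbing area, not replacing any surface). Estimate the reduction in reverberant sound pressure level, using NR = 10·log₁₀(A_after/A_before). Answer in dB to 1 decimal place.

8.3 dB

Equivalent absorption area: A_before = 595.7·0.02 + 595.7·0.03 + 806.1·0.03 + 23.6·0.01 + 22.1·0.96 = 75.420 m^2.
Added absorption = 696 × 0.62 = 431.520 sabins.
A_after = 75.420 + 431.520 = 506.940 sabins.
Reduction = 10 log₁₀(A_after/A_before) = 10 log₁₀(6.7216) = 8.3 dB.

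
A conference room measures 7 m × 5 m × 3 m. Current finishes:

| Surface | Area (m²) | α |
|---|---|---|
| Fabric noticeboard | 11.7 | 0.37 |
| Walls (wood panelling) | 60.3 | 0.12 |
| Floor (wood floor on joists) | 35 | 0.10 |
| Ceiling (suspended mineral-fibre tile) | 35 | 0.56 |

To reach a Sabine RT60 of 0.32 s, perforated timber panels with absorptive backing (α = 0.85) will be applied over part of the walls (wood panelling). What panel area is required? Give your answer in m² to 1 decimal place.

24.9

Total absorption A₁ = 11.7×0.37 + 60.3×0.12 + 35×0.10 + 35×0.56
  = 4.329 + 7.236 + 3.500 + 19.600 = 34.665 m² sabins.
V = 105 m³. Target absorption A₂ = 0.161 × 105 / 0.32 = 52.828 sabins.
ΔA needed = 52.828 − 34.665 = 18.163 sabins.
Each m² of panel replacing the walls (wood panelling) adds (0.85 − 0.12) = 0.73 sabins.
Area = ΔA/Δα = 18.163/0.73 = 24.9 m².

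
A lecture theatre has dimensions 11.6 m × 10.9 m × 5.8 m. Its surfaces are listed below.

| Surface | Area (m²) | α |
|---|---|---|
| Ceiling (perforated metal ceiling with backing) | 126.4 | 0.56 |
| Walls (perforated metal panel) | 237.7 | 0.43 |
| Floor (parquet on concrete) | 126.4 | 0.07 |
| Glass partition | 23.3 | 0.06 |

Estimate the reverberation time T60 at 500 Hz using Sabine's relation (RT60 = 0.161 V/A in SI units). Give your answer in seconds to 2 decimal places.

0.64 seconds

Equivalent absorption area: A = 126.4×0.56 + 237.7×0.43 + 126.4×0.07 + 23.3×0.06 = 183.241 m².
V = 11.6·10.9·5.8 = 733.352 m³.
Sabine: RT60 = 0.161 × 733.352 / 183.241 = 0.64 s.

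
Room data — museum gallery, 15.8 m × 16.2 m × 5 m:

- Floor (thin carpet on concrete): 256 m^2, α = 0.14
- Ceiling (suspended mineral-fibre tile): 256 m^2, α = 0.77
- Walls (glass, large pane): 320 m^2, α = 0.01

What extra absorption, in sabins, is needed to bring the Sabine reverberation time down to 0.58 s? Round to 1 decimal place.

A₁ = Σ Sᵢαᵢ = 256·0.14 + 256·0.77 + 320·0.01 = 236.160 sabins.
V = 1279.8 m³. Required absorption A₂ = 0.161 × 1279.8 / 0.58 = 355.255 sabins.
ΔA = A₂ − A₁ = 355.255 − 236.160 = 119.1 sabins.

119.1 sabins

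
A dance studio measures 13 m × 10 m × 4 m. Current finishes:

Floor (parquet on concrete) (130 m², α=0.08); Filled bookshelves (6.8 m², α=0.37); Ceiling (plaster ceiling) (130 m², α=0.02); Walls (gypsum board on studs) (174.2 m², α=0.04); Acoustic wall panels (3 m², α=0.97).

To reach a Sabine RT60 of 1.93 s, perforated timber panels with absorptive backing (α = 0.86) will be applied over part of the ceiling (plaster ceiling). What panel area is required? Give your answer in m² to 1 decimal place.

Equivalent absorption area: A₁ = 130*0.08 + 6.8*0.37 + 130*0.02 + 174.2*0.04 + 3*0.97 = 25.394 m².
Required A₂ = 0.161·520/1.93 = 43.378 sabins.
ΔA needed = 43.378 − 25.394 = 17.984 sabins.
Net gain per m²: Δα = 0.86 − 0.02 = 0.84.
Panel area = 17.984 / 0.84 = 21.4 m².

21.4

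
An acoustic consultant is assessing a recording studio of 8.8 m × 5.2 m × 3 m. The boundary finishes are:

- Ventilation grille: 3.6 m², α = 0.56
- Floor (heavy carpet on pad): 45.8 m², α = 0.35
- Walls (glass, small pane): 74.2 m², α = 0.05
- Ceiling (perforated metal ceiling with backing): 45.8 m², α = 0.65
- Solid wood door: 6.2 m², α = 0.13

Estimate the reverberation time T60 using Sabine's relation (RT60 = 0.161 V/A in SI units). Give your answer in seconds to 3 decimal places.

0.422 seconds

A = Σ Sᵢαᵢ = 3.6·0.56 + 45.8·0.35 + 74.2·0.05 + 45.8·0.65 + 6.2·0.13 = 52.332 sabins.
V = 8.8·5.2·3 = 137.28 m³.
Sabine: RT60 = 0.161 × 137.28 / 52.332 = 0.422 s.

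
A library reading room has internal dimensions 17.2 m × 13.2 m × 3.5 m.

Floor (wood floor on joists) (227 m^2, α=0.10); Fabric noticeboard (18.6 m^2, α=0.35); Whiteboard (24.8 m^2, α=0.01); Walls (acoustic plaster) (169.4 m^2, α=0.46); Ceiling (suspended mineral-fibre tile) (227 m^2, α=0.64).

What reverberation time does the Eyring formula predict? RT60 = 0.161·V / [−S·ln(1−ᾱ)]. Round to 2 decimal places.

S = Σ Sᵢ = 666.8 m^2.
Absorption A = 227·0.10 + 18.6·0.35 + 24.8·0.01 + 169.4·0.46 + 227·0.64 = 252.662 sabins.
ᾱ = 252.662 / 666.8 = 0.3789.
Eyring denominator: −S ln(1−ᾱ) = 317.572.
V = 17.2 × 13.2 × 3.5 = 794.64 m³.
T = 0.161·V/[−S·ln(1−ᾱ)] = 0.161·794.64/317.572 = 0.40 s.

0.40 s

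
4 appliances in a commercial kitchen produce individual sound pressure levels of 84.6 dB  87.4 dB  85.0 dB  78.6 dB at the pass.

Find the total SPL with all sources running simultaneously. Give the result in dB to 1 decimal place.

90.9 dB

Σ 10^(Lᵢ/10) = 1.227e+09.
Combined level = 10 log₁₀(1.227e+09) = 90.9 dB.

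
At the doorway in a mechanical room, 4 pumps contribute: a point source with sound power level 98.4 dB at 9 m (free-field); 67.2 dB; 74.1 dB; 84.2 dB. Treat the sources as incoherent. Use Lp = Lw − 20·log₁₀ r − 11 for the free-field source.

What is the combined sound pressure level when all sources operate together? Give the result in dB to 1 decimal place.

84.8 dB

Source at 9 m: Lp = 98.4 − 20·log₁₀(9) − 11 = 68.3 dB.
Converting to relative power and adding: 10^(68.3/10) + 10^(67.2/10) + 10^(74.1/10) + 10^(84.2/10) = 3.007e+08.
Back to dB: 10·log₁₀ Σ = 84.8 dB.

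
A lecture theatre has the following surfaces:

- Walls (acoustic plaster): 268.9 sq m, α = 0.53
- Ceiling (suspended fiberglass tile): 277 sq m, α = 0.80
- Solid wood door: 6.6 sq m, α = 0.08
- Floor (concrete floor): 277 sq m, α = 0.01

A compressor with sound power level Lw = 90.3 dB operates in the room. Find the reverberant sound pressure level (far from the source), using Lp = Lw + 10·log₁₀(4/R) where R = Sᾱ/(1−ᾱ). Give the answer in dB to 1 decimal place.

68.1 dB

Σ(Sᵢαᵢ) = 268.9×0.53 + 277×0.80 + 6.6×0.08 + 277×0.01 = 367.415; total area S = 829.5 sq m.
ᾱ = 367.415/829.5 = 0.4429; R = Sᾱ/(1−ᾱ) = 367.415/(1−0.4429) = 659.514 sq m.
Lp = Lw + 10 log₁₀(4/R) = 90.3 -22.17 = 68.1 dB.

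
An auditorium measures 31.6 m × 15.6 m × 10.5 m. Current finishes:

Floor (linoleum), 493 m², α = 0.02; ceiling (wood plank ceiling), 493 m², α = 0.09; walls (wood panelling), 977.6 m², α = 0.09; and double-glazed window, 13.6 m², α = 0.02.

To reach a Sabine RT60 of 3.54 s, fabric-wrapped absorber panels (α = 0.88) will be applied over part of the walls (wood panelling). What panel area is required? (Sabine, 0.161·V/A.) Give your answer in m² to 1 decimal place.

Equivalent absorption area: A₁ = 493·0.02 + 493·0.09 + 977.6·0.09 + 13.6·0.02 = 142.486 m².
V = 5176.08 m³. Target absorption A₂ = 0.161 × 5176.08 / 3.54 = 235.409 sabins.
Absorption to add: 235.409 − 142.486 = 92.923 sabins.
Net gain per m²: Δα = 0.88 − 0.09 = 0.79.
Area = ΔA/Δα = 92.923/0.79 = 117.6 m².

117.6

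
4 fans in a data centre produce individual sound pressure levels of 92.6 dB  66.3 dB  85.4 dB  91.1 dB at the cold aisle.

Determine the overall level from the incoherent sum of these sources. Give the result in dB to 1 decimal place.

95.4 dB

Σ 10^(Lᵢ/10) = 3.459e+09.
L_total = 10·log₁₀(3.459e+09) = 95.4 dB.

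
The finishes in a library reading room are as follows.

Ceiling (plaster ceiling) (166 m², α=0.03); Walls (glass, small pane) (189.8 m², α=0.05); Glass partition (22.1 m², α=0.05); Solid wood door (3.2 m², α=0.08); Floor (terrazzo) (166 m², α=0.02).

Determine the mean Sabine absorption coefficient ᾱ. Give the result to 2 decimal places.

0.04

Total surface area S = 547.1 m².
Σ(Sᵢαᵢ) = 166·0.03 + 189.8·0.05 + 22.1·0.05 + 3.2·0.08 + 166·0.02 = 19.151.
ᾱ = 19.151 / 547.1 = 0.04.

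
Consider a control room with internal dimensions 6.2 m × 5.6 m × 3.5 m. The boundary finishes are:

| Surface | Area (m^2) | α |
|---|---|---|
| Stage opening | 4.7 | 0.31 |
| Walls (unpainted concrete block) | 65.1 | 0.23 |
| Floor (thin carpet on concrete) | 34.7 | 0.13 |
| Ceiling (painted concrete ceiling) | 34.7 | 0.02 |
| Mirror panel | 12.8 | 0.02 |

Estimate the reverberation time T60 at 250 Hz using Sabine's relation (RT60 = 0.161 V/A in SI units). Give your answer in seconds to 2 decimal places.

Total absorption A = 4.7·0.31 + 65.1·0.23 + 34.7·0.13 + 34.7·0.02 + 12.8·0.02
  = 1.457 + 14.973 + 4.511 + 0.694 + 0.256 = 21.891 m^2 sabins.
V = 6.2·5.6·3.5 = 121.52 m³.
RT60 = 0.161 · V / A = 0.161 × 121.52 / 21.891 = 0.89 s.

0.89 s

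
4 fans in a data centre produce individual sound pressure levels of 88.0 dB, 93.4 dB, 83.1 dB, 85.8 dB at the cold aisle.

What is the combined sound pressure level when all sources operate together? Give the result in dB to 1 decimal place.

Converting to relative power and adding: 10^(88.0/10) + 10^(93.4/10) + 10^(83.1/10) + 10^(85.8/10) = 3.403e+09.
L_total = 10·log₁₀(3.403e+09) = 95.3 dB.

95.3 dB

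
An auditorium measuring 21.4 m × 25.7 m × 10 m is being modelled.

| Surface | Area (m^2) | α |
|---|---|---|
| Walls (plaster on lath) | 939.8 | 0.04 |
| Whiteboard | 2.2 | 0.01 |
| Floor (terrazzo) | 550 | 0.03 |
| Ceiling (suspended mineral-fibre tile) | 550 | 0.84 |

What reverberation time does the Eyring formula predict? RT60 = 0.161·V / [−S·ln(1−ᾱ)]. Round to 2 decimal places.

1.49 seconds

Total surface area S = 939.8 + 2.2 + 550 + 550 = 2042.0 m^2.
Absorption A = 939.8×0.04 + 2.2×0.01 + 550×0.03 + 550×0.84 = 516.114 sabins.
ᾱ = 516.114 / 2042.0 = 0.2527.
Eyring denominator: −S ln(1−ᾱ) = 594.811.
V = 21.4 × 25.7 × 10 = 5499.8 m³.
T = 0.161·V/[−S·ln(1−ᾱ)] = 0.161·5499.8/594.811 = 1.49 s.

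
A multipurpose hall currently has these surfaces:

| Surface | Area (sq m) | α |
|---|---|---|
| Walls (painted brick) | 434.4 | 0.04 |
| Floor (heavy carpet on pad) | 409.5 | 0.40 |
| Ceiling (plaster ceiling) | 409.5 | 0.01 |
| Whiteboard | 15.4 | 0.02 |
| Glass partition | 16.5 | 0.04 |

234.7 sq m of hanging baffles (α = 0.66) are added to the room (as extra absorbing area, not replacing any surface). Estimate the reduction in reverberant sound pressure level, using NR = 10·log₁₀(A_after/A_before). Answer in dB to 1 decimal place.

2.6 dB

A_before = Σ Sᵢαᵢ = 434.4*0.04 + 409.5*0.40 + 409.5*0.01 + 15.4*0.02 + 16.5*0.04 = 186.239 sabins.
Added absorption = 234.7 × 0.66 = 154.902 sabins.
New total A_after = 341.141 sabins.
Reduction = 10 log₁₀(A_after/A_before) = 10 log₁₀(1.8317) = 2.6 dB.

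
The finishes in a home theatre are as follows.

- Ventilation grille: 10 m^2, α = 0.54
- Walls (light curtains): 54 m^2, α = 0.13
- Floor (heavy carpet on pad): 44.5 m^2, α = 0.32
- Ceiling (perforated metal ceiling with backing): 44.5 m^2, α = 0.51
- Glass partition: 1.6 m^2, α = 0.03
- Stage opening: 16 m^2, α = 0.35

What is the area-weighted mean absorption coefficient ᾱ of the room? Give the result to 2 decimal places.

0.32

Total surface area S = 170.6 m^2.
Weighted sum Σ Sα = 55.003.
ᾱ = A/S = 0.32.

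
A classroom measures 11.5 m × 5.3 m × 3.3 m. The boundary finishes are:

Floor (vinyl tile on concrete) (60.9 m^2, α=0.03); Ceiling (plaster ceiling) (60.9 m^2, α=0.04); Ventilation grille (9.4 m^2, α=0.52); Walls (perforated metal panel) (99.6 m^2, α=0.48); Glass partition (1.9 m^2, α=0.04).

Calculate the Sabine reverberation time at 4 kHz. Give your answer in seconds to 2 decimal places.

Equivalent absorption area: A = 60.9*0.03 + 60.9*0.04 + 9.4*0.52 + 99.6*0.48 + 1.9*0.04 = 57.035 m^2.
V = 11.5·5.3·3.3 = 201.135 m³.
T = 0.161 V/A = 0.161·201.135/57.035 = 0.57 s.

0.57 seconds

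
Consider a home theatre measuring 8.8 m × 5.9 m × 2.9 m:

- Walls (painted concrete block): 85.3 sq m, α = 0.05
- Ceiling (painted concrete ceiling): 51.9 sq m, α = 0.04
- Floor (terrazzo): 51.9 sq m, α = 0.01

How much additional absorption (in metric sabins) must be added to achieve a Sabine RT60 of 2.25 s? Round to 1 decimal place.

3.9 sabins

Total absorption A₁ = 85.3*0.05 + 51.9*0.04 + 51.9*0.01
  = 4.265 + 2.076 + 0.519 = 6.860 sq m sabins.
For T = 2.25 s, need A₂ = 0.161·V/T = 0.161·150.568/2.25 = 10.774 sabins.
ΔA = A₂ − A₁ = 10.774 − 6.860 = 3.9 sabins.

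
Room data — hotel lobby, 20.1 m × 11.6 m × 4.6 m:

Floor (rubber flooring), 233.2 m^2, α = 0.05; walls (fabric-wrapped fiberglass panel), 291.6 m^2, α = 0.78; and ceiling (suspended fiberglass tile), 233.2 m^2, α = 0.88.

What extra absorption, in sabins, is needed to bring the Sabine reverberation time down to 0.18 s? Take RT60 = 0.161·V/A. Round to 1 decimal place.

515.0 sabins

Total absorption A₁ = 233.2×0.05 + 291.6×0.78 + 233.2×0.88
  = 11.660 + 227.448 + 205.216 = 444.324 m^2 sabins.
For T = 0.18 s, need A₂ = 0.161·V/T = 0.161·1072.536/0.18 = 959.324 sabins.
ΔA = A₂ − A₁ = 959.324 − 444.324 = 515.0 sabins.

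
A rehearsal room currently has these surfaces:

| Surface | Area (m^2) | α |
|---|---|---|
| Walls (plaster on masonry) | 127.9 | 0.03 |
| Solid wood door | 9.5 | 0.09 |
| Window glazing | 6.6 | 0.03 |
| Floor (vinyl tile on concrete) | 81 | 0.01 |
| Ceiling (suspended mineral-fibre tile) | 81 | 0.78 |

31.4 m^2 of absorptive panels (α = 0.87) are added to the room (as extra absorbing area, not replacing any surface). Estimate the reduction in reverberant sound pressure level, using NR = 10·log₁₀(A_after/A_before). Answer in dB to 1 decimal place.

1.5 dB

Total absorption A_before = 127.9×0.03 + 9.5×0.09 + 6.6×0.03 + 81×0.01 + 81×0.78
  = 3.837 + 0.855 + 0.198 + 0.810 + 63.180 = 68.880 m^2 sabins.
Added absorption = 31.4 × 0.87 = 27.318 sabins.
A_after = 68.880 + 27.318 = 96.198 sabins.
Reduction = 10 log₁₀(A_after/A_before) = 10 log₁₀(1.3966) = 1.5 dB.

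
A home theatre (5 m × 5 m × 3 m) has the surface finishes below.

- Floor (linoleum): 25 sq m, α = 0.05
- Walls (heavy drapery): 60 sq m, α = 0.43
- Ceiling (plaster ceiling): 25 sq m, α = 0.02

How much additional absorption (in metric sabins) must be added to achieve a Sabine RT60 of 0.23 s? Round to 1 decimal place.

24.9 sabins

Summing Sᵢαᵢ: 1.250 + 25.800 + 0.500 → A₁ = 27.550 sabins.
For T = 0.23 s, need A₂ = 0.161·V/T = 0.161·75/0.23 = 52.500 sabins.
ΔA = A₂ − A₁ = 52.500 − 27.550 = 24.9 sabins.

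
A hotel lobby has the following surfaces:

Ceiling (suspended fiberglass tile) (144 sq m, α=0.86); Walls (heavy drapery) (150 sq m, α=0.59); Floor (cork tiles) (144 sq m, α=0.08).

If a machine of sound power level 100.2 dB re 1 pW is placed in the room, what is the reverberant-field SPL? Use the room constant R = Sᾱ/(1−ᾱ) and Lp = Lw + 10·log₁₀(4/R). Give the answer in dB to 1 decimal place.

Σ(Sᵢαᵢ) = 144×0.86 + 150×0.59 + 144×0.08 = 223.860; total area S = 438.0 sq m.
ᾱ = 0.5111, so room constant R = A/(1−ᾱ) = 457.885 sq m.
Lp = Lw + 10 log₁₀(4/R) = 100.2 -20.59 = 79.6 dB.

79.6 dB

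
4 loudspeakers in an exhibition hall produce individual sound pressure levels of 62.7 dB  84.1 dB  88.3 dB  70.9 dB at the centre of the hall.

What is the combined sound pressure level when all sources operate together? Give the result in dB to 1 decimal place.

Sum in the linear (power) domain: Σ 10^(Lᵢ/10) = 10^(62.7/10) + 10^(84.1/10) + 10^(88.3/10) + 10^(70.9/10) = 9.473e+08.
L_total = 10·log₁₀(9.473e+08) = 89.8 dB.

89.8 dB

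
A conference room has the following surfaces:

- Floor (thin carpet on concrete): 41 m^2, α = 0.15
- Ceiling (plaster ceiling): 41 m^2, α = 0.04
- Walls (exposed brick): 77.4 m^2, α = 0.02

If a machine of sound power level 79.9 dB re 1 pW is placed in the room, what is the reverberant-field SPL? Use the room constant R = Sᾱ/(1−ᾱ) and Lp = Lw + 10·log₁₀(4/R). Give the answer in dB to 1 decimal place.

A = 9.338 sabins; S = 159.4 m^2.
ᾱ = 0.0586, so room constant R = A/(1−ᾱ) = 9.919 m^2.
Lp = Lw + 10 log₁₀(4/R) = 79.9 -3.94 = 76.0 dB.

76.0 dB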